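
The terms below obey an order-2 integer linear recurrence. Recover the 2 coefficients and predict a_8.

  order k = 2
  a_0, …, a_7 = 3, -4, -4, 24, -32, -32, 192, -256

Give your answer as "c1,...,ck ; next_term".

  a_2 = -2·-4 + -4·3 = -4
  a_3 = -2·-4 + -4·-4 = 24
  a_4 = -2·24 + -4·-4 = -32
  a_5 = -2·-32 + -4·24 = -32
  a_6 = -2·-32 + -4·-32 = 192
  a_7 = -2·192 + -4·-32 = -256
  a_8 = -2·-256 + -4·192 = -256

-2,-4 ; -256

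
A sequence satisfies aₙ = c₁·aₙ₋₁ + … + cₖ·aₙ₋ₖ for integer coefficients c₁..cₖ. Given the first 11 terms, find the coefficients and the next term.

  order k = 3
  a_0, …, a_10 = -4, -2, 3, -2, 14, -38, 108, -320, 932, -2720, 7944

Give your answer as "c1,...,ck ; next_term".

-2,2,-2 ; -23192

  a_3 = -2·3 + 2·-2 + -2·-4 = -2
  a_4 = -2·-2 + 2·3 + -2·-2 = 14
  a_5 = -2·14 + 2·-2 + -2·3 = -38
  a_6 = -2·-38 + 2·14 + -2·-2 = 108
  a_7 = -2·108 + 2·-38 + -2·14 = -320
  a_8 = -2·-320 + 2·108 + -2·-38 = 932
  a_9 = -2·932 + 2·-320 + -2·108 = -2720
  a_10 = -2·-2720 + 2·932 + -2·-320 = 7944
  a_11 = -2·7944 + 2·-2720 + -2·932 = -23192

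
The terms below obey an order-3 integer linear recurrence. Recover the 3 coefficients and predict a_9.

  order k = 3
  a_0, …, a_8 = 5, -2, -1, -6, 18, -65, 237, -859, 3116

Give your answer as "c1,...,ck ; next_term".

-3,2,-1 ; -11303

  a_3 = -3·-1 + 2·-2 + -1·5 = -6
  a_4 = -3·-6 + 2·-1 + -1·-2 = 18
  a_5 = -3·18 + 2·-6 + -1·-1 = -65
  a_6 = -3·-65 + 2·18 + -1·-6 = 237
  a_7 = -3·237 + 2·-65 + -1·18 = -859
  a_8 = -3·-859 + 2·237 + -1·-65 = 3116
  a_9 = -3·3116 + 2·-859 + -1·237 = -11303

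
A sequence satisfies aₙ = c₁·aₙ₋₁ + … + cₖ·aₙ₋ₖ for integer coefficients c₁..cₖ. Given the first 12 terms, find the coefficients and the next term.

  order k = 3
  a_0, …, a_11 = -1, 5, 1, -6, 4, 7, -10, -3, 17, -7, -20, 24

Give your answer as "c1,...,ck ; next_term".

  a_3 = 0·1 + -1·5 + 1·-1 = -6
  a_4 = 0·-6 + -1·1 + 1·5 = 4
  a_5 = 0·4 + -1·-6 + 1·1 = 7
  a_6 = 0·7 + -1·4 + 1·-6 = -10
  a_7 = 0·-10 + -1·7 + 1·4 = -3
  a_8 = 0·-3 + -1·-10 + 1·7 = 17
  a_9 = 0·17 + -1·-3 + 1·-10 = -7
  a_10 = 0·-7 + -1·17 + 1·-3 = -20
  a_11 = 0·-20 + -1·-7 + 1·17 = 24
  a_12 = 0·24 + -1·-20 + 1·-7 = 13

0,-1,1 ; 13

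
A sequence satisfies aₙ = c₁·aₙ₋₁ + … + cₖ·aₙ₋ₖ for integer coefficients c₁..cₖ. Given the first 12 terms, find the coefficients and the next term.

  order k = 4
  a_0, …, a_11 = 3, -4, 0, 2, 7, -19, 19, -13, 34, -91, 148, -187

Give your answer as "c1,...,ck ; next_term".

-1,0,0,3 ; 289

  a_4 = -1·2 + 0·0 + 0·-4 + 3·3 = 7
  a_5 = -1·7 + 0·2 + 0·0 + 3·-4 = -19
  a_6 = -1·-19 + 0·7 + 0·2 + 3·0 = 19
  a_7 = -1·19 + 0·-19 + 0·7 + 3·2 = -13
  a_8 = -1·-13 + 0·19 + 0·-19 + 3·7 = 34
  a_9 = -1·34 + 0·-13 + 0·19 + 3·-19 = -91
  a_10 = -1·-91 + 0·34 + 0·-13 + 3·19 = 148
  a_11 = -1·148 + 0·-91 + 0·34 + 3·-13 = -187
  a_12 = -1·-187 + 0·148 + 0·-91 + 3·34 = 289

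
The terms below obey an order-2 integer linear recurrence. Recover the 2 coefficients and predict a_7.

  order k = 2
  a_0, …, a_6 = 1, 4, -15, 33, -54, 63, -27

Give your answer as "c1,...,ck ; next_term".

  a_2 = -3·4 + -3·1 = -15
  a_3 = -3·-15 + -3·4 = 33
  a_4 = -3·33 + -3·-15 = -54
  a_5 = -3·-54 + -3·33 = 63
  a_6 = -3·63 + -3·-54 = -27
  a_7 = -3·-27 + -3·63 = -108

-3,-3 ; -108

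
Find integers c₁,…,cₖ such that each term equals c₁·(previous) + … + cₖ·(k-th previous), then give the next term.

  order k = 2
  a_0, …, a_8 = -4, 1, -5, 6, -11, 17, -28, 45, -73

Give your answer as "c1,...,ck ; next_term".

-1,1 ; 118

  a_2 = -1·1 + 1·-4 = -5
  a_3 = -1·-5 + 1·1 = 6
  a_4 = -1·6 + 1·-5 = -11
  a_5 = -1·-11 + 1·6 = 17
  a_6 = -1·17 + 1·-11 = -28
  a_7 = -1·-28 + 1·17 = 45
  a_8 = -1·45 + 1·-28 = -73
  a_9 = -1·-73 + 1·45 = 118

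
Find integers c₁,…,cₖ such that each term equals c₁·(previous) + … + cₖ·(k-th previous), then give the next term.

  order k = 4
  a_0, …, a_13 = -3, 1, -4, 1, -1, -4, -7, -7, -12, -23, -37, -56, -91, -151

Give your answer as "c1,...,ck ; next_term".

  a_4 = 1·1 + 0·-4 + 1·1 + 1·-3 = -1
  a_5 = 1·-1 + 0·1 + 1·-4 + 1·1 = -4
  a_6 = 1·-4 + 0·-1 + 1·1 + 1·-4 = -7
  a_7 = 1·-7 + 0·-4 + 1·-1 + 1·1 = -7
  a_8 = 1·-7 + 0·-7 + 1·-4 + 1·-1 = -12
  a_9 = 1·-12 + 0·-7 + 1·-7 + 1·-4 = -23
  a_10 = 1·-23 + 0·-12 + 1·-7 + 1·-7 = -37
  a_11 = 1·-37 + 0·-23 + 1·-12 + 1·-7 = -56
  a_12 = 1·-56 + 0·-37 + 1·-23 + 1·-12 = -91
  a_13 = 1·-91 + 0·-56 + 1·-37 + 1·-23 = -151
  a_14 = 1·-151 + 0·-91 + 1·-56 + 1·-37 = -244

1,0,1,1 ; -244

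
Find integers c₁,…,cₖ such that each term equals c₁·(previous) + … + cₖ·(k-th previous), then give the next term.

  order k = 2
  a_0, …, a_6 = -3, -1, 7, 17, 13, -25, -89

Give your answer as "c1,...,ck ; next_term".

2,-3 ; -103

  a_2 = 2·-1 + -3·-3 = 7
  a_3 = 2·7 + -3·-1 = 17
  a_4 = 2·17 + -3·7 = 13
  a_5 = 2·13 + -3·17 = -25
  a_6 = 2·-25 + -3·13 = -89
  a_7 = 2·-89 + -3·-25 = -103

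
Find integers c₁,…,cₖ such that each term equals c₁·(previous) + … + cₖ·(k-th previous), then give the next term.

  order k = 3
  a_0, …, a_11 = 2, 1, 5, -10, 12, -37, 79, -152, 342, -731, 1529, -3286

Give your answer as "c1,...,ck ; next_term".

  a_3 = -1·5 + 1·1 + -3·2 = -10
  a_4 = -1·-10 + 1·5 + -3·1 = 12
  a_5 = -1·12 + 1·-10 + -3·5 = -37
  a_6 = -1·-37 + 1·12 + -3·-10 = 79
  a_7 = -1·79 + 1·-37 + -3·12 = -152
  a_8 = -1·-152 + 1·79 + -3·-37 = 342
  a_9 = -1·342 + 1·-152 + -3·79 = -731
  a_10 = -1·-731 + 1·342 + -3·-152 = 1529
  a_11 = -1·1529 + 1·-731 + -3·342 = -3286
  a_12 = -1·-3286 + 1·1529 + -3·-731 = 7008

-1,1,-3 ; 7008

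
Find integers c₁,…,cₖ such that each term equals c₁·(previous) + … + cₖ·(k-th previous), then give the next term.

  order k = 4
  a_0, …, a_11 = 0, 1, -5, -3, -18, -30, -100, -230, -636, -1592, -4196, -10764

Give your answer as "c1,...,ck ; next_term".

2,2,-2,2 ; -28008

  a_4 = 2·-3 + 2·-5 + -2·1 + 2·0 = -18
  a_5 = 2·-18 + 2·-3 + -2·-5 + 2·1 = -30
  a_6 = 2·-30 + 2·-18 + -2·-3 + 2·-5 = -100
  a_7 = 2·-100 + 2·-30 + -2·-18 + 2·-3 = -230
  a_8 = 2·-230 + 2·-100 + -2·-30 + 2·-18 = -636
  a_9 = 2·-636 + 2·-230 + -2·-100 + 2·-30 = -1592
  a_10 = 2·-1592 + 2·-636 + -2·-230 + 2·-100 = -4196
  a_11 = 2·-4196 + 2·-1592 + -2·-636 + 2·-230 = -10764
  a_12 = 2·-10764 + 2·-4196 + -2·-1592 + 2·-636 = -28008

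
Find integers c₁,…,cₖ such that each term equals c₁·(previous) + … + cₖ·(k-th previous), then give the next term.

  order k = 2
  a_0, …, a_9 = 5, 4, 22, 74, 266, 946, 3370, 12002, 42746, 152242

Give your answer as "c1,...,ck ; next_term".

  a_2 = 3·4 + 2·5 = 22
  a_3 = 3·22 + 2·4 = 74
  a_4 = 3·74 + 2·22 = 266
  a_5 = 3·266 + 2·74 = 946
  a_6 = 3·946 + 2·266 = 3370
  a_7 = 3·3370 + 2·946 = 12002
  a_8 = 3·12002 + 2·3370 = 42746
  a_9 = 3·42746 + 2·12002 = 152242
  a_10 = 3·152242 + 2·42746 = 542218

3,2 ; 542218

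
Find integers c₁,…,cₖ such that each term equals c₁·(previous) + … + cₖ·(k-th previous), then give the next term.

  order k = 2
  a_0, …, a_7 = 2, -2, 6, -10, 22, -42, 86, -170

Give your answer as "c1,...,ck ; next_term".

-1,2 ; 342

  a_2 = -1·-2 + 2·2 = 6
  a_3 = -1·6 + 2·-2 = -10
  a_4 = -1·-10 + 2·6 = 22
  a_5 = -1·22 + 2·-10 = -42
  a_6 = -1·-42 + 2·22 = 86
  a_7 = -1·86 + 2·-42 = -170
  a_8 = -1·-170 + 2·86 = 342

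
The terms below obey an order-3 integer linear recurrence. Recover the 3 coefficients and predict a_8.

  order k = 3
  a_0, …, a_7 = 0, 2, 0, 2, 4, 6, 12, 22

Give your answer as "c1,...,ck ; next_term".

1,1,1 ; 40

  a_3 = 1·0 + 1·2 + 1·0 = 2
  a_4 = 1·2 + 1·0 + 1·2 = 4
  a_5 = 1·4 + 1·2 + 1·0 = 6
  a_6 = 1·6 + 1·4 + 1·2 = 12
  a_7 = 1·12 + 1·6 + 1·4 = 22
  a_8 = 1·22 + 1·12 + 1·6 = 40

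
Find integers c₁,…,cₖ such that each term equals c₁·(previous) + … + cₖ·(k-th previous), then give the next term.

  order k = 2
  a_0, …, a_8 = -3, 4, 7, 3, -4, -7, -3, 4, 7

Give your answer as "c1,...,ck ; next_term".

1,-1 ; 3

  a_2 = 1·4 + -1·-3 = 7
  a_3 = 1·7 + -1·4 = 3
  a_4 = 1·3 + -1·7 = -4
  a_5 = 1·-4 + -1·3 = -7
  a_6 = 1·-7 + -1·-4 = -3
  a_7 = 1·-3 + -1·-7 = 4
  a_8 = 1·4 + -1·-3 = 7
  a_9 = 1·7 + -1·4 = 3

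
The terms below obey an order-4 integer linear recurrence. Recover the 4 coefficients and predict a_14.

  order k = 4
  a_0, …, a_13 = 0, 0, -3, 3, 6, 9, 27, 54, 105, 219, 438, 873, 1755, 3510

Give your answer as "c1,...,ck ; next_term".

  a_4 = 2·3 + 0·-3 + 1·0 + -2·0 = 6
  a_5 = 2·6 + 0·3 + 1·-3 + -2·0 = 9
  a_6 = 2·9 + 0·6 + 1·3 + -2·-3 = 27
  a_7 = 2·27 + 0·9 + 1·6 + -2·3 = 54
  a_8 = 2·54 + 0·27 + 1·9 + -2·6 = 105
  a_9 = 2·105 + 0·54 + 1·27 + -2·9 = 219
  a_10 = 2·219 + 0·105 + 1·54 + -2·27 = 438
  a_11 = 2·438 + 0·219 + 1·105 + -2·54 = 873
  a_12 = 2·873 + 0·438 + 1·219 + -2·105 = 1755
  a_13 = 2·1755 + 0·873 + 1·438 + -2·219 = 3510
  a_14 = 2·3510 + 0·1755 + 1·873 + -2·438 = 7017

2,0,1,-2 ; 7017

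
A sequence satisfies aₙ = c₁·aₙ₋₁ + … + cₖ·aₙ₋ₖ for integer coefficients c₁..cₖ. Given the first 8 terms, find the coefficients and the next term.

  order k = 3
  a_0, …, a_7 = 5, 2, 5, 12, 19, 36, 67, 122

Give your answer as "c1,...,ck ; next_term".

1,1,1 ; 225

  a_3 = 1·5 + 1·2 + 1·5 = 12
  a_4 = 1·12 + 1·5 + 1·2 = 19
  a_5 = 1·19 + 1·12 + 1·5 = 36
  a_6 = 1·36 + 1·19 + 1·12 = 67
  a_7 = 1·67 + 1·36 + 1·19 = 122
  a_8 = 1·122 + 1·67 + 1·36 = 225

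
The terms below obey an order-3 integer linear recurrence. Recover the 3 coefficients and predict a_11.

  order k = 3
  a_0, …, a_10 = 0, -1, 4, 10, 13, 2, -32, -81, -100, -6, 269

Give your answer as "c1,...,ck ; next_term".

  a_3 = 2·4 + -2·-1 + -1·0 = 10
  a_4 = 2·10 + -2·4 + -1·-1 = 13
  a_5 = 2·13 + -2·10 + -1·4 = 2
  a_6 = 2·2 + -2·13 + -1·10 = -32
  a_7 = 2·-32 + -2·2 + -1·13 = -81
  a_8 = 2·-81 + -2·-32 + -1·2 = -100
  a_9 = 2·-100 + -2·-81 + -1·-32 = -6
  a_10 = 2·-6 + -2·-100 + -1·-81 = 269
  a_11 = 2·269 + -2·-6 + -1·-100 = 650

2,-2,-1 ; 650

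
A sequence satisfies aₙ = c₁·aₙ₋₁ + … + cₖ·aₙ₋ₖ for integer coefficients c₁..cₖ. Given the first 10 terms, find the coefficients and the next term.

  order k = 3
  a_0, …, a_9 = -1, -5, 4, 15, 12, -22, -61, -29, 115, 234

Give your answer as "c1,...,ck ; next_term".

1,-2,-1 ; 33

  a_3 = 1·4 + -2·-5 + -1·-1 = 15
  a_4 = 1·15 + -2·4 + -1·-5 = 12
  a_5 = 1·12 + -2·15 + -1·4 = -22
  a_6 = 1·-22 + -2·12 + -1·15 = -61
  a_7 = 1·-61 + -2·-22 + -1·12 = -29
  a_8 = 1·-29 + -2·-61 + -1·-22 = 115
  a_9 = 1·115 + -2·-29 + -1·-61 = 234
  a_10 = 1·234 + -2·115 + -1·-29 = 33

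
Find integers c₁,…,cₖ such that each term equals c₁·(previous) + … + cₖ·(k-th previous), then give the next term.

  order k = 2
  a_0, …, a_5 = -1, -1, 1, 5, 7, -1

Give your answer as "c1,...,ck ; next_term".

2,-3 ; -23

  a_2 = 2·-1 + -3·-1 = 1
  a_3 = 2·1 + -3·-1 = 5
  a_4 = 2·5 + -3·1 = 7
  a_5 = 2·7 + -3·5 = -1
  a_6 = 2·-1 + -3·7 = -23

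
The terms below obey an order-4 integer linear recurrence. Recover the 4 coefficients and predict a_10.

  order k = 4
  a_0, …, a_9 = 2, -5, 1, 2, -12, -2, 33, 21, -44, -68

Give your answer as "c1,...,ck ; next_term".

1,-3,1,-3 ; -14

  a_4 = 1·2 + -3·1 + 1·-5 + -3·2 = -12
  a_5 = 1·-12 + -3·2 + 1·1 + -3·-5 = -2
  a_6 = 1·-2 + -3·-12 + 1·2 + -3·1 = 33
  a_7 = 1·33 + -3·-2 + 1·-12 + -3·2 = 21
  a_8 = 1·21 + -3·33 + 1·-2 + -3·-12 = -44
  a_9 = 1·-44 + -3·21 + 1·33 + -3·-2 = -68
  a_10 = 1·-68 + -3·-44 + 1·21 + -3·33 = -14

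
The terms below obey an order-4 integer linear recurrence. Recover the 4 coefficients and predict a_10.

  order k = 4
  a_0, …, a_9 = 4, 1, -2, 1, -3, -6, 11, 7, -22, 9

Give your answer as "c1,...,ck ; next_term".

  a_4 = 0·1 + -2·-2 + 1·1 + -2·4 = -3
  a_5 = 0·-3 + -2·1 + 1·-2 + -2·1 = -6
  a_6 = 0·-6 + -2·-3 + 1·1 + -2·-2 = 11
  a_7 = 0·11 + -2·-6 + 1·-3 + -2·1 = 7
  a_8 = 0·7 + -2·11 + 1·-6 + -2·-3 = -22
  a_9 = 0·-22 + -2·7 + 1·11 + -2·-6 = 9
  a_10 = 0·9 + -2·-22 + 1·7 + -2·11 = 29

0,-2,1,-2 ; 29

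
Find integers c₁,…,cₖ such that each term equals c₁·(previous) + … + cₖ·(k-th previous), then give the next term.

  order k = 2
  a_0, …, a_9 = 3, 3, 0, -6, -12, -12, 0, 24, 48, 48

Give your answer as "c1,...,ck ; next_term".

  a_2 = 2·3 + -2·3 = 0
  a_3 = 2·0 + -2·3 = -6
  a_4 = 2·-6 + -2·0 = -12
  a_5 = 2·-12 + -2·-6 = -12
  a_6 = 2·-12 + -2·-12 = 0
  a_7 = 2·0 + -2·-12 = 24
  a_8 = 2·24 + -2·0 = 48
  a_9 = 2·48 + -2·24 = 48
  a_10 = 2·48 + -2·48 = 0

2,-2 ; 0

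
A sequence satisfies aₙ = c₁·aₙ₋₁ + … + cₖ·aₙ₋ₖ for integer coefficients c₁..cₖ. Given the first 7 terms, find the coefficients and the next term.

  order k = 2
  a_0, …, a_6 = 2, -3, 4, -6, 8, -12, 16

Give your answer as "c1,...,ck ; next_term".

0,2 ; -24

  a_2 = 0·-3 + 2·2 = 4
  a_3 = 0·4 + 2·-3 = -6
  a_4 = 0·-6 + 2·4 = 8
  a_5 = 0·8 + 2·-6 = -12
  a_6 = 0·-12 + 2·8 = 16
  a_7 = 0·16 + 2·-12 = -24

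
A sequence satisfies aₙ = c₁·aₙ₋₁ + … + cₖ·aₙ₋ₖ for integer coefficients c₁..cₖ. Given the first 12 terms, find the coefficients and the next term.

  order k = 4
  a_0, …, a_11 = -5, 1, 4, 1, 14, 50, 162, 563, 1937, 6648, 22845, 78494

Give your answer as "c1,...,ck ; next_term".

  a_4 = 3·1 + 1·4 + 2·1 + -1·-5 = 14
  a_5 = 3·14 + 1·1 + 2·4 + -1·1 = 50
  a_6 = 3·50 + 1·14 + 2·1 + -1·4 = 162
  a_7 = 3·162 + 1·50 + 2·14 + -1·1 = 563
  a_8 = 3·563 + 1·162 + 2·50 + -1·14 = 1937
  a_9 = 3·1937 + 1·563 + 2·162 + -1·50 = 6648
  a_10 = 3·6648 + 1·1937 + 2·563 + -1·162 = 22845
  a_11 = 3·22845 + 1·6648 + 2·1937 + -1·563 = 78494
  a_12 = 3·78494 + 1·22845 + 2·6648 + -1·1937 = 269686

3,1,2,-1 ; 269686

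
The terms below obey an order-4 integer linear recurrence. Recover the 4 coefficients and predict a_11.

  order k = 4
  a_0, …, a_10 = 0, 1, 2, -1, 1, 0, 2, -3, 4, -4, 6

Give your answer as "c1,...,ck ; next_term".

-1,0,0,1 ; -9

  a_4 = -1·-1 + 0·2 + 0·1 + 1·0 = 1
  a_5 = -1·1 + 0·-1 + 0·2 + 1·1 = 0
  a_6 = -1·0 + 0·1 + 0·-1 + 1·2 = 2
  a_7 = -1·2 + 0·0 + 0·1 + 1·-1 = -3
  a_8 = -1·-3 + 0·2 + 0·0 + 1·1 = 4
  a_9 = -1·4 + 0·-3 + 0·2 + 1·0 = -4
  a_10 = -1·-4 + 0·4 + 0·-3 + 1·2 = 6
  a_11 = -1·6 + 0·-4 + 0·4 + 1·-3 = -9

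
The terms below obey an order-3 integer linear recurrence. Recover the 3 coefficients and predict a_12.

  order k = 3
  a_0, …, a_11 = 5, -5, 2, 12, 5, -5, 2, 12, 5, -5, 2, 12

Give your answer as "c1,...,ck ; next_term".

1,-1,1 ; 5

  a_3 = 1·2 + -1·-5 + 1·5 = 12
  a_4 = 1·12 + -1·2 + 1·-5 = 5
  a_5 = 1·5 + -1·12 + 1·2 = -5
  a_6 = 1·-5 + -1·5 + 1·12 = 2
  a_7 = 1·2 + -1·-5 + 1·5 = 12
  a_8 = 1·12 + -1·2 + 1·-5 = 5
  a_9 = 1·5 + -1·12 + 1·2 = -5
  a_10 = 1·-5 + -1·5 + 1·12 = 2
  a_11 = 1·2 + -1·-5 + 1·5 = 12
  a_12 = 1·12 + -1·2 + 1·-5 = 5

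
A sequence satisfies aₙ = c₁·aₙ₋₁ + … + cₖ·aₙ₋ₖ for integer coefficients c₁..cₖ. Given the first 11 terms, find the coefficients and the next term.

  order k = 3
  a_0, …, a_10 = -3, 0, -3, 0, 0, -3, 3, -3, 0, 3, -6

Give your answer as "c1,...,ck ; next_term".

  a_3 = -1·-3 + 0·0 + 1·-3 = 0
  a_4 = -1·0 + 0·-3 + 1·0 = 0
  a_5 = -1·0 + 0·0 + 1·-3 = -3
  a_6 = -1·-3 + 0·0 + 1·0 = 3
  a_7 = -1·3 + 0·-3 + 1·0 = -3
  a_8 = -1·-3 + 0·3 + 1·-3 = 0
  a_9 = -1·0 + 0·-3 + 1·3 = 3
  a_10 = -1·3 + 0·0 + 1·-3 = -6
  a_11 = -1·-6 + 0·3 + 1·0 = 6

-1,0,1 ; 6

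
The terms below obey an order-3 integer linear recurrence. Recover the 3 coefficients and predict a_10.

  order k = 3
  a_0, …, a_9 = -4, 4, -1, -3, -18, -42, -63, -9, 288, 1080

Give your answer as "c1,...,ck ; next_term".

3,-3,-3 ; 2403

  a_3 = 3·-1 + -3·4 + -3·-4 = -3
  a_4 = 3·-3 + -3·-1 + -3·4 = -18
  a_5 = 3·-18 + -3·-3 + -3·-1 = -42
  a_6 = 3·-42 + -3·-18 + -3·-3 = -63
  a_7 = 3·-63 + -3·-42 + -3·-18 = -9
  a_8 = 3·-9 + -3·-63 + -3·-42 = 288
  a_9 = 3·288 + -3·-9 + -3·-63 = 1080
  a_10 = 3·1080 + -3·288 + -3·-9 = 2403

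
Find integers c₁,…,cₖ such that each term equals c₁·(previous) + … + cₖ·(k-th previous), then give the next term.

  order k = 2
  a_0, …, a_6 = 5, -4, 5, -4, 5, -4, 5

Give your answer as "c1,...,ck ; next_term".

0,1 ; -4

  a_2 = 0·-4 + 1·5 = 5
  a_3 = 0·5 + 1·-4 = -4
  a_4 = 0·-4 + 1·5 = 5
  a_5 = 0·5 + 1·-4 = -4
  a_6 = 0·-4 + 1·5 = 5
  a_7 = 0·5 + 1·-4 = -4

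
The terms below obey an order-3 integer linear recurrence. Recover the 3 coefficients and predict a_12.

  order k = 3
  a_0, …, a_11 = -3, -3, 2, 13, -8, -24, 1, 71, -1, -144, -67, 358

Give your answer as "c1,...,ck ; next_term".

-1,-2,-3 ; 208

  a_3 = -1·2 + -2·-3 + -3·-3 = 13
  a_4 = -1·13 + -2·2 + -3·-3 = -8
  a_5 = -1·-8 + -2·13 + -3·2 = -24
  a_6 = -1·-24 + -2·-8 + -3·13 = 1
  a_7 = -1·1 + -2·-24 + -3·-8 = 71
  a_8 = -1·71 + -2·1 + -3·-24 = -1
  a_9 = -1·-1 + -2·71 + -3·1 = -144
  a_10 = -1·-144 + -2·-1 + -3·71 = -67
  a_11 = -1·-67 + -2·-144 + -3·-1 = 358
  a_12 = -1·358 + -2·-67 + -3·-144 = 208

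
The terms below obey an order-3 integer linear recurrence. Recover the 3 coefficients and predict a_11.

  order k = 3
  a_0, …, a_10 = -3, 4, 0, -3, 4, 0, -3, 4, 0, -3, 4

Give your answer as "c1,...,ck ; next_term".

0,0,1 ; 0

  a_3 = 0·0 + 0·4 + 1·-3 = -3
  a_4 = 0·-3 + 0·0 + 1·4 = 4
  a_5 = 0·4 + 0·-3 + 1·0 = 0
  a_6 = 0·0 + 0·4 + 1·-3 = -3
  a_7 = 0·-3 + 0·0 + 1·4 = 4
  a_8 = 0·4 + 0·-3 + 1·0 = 0
  a_9 = 0·0 + 0·4 + 1·-3 = -3
  a_10 = 0·-3 + 0·0 + 1·4 = 4
  a_11 = 0·4 + 0·-3 + 1·0 = 0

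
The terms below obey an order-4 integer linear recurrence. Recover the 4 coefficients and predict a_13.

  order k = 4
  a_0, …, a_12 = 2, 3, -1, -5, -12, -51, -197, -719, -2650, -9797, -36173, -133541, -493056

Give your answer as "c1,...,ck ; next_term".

  a_4 = 4·-5 + -2·-1 + 4·3 + -3·2 = -12
  a_5 = 4·-12 + -2·-5 + 4·-1 + -3·3 = -51
  a_6 = 4·-51 + -2·-12 + 4·-5 + -3·-1 = -197
  a_7 = 4·-197 + -2·-51 + 4·-12 + -3·-5 = -719
  a_8 = 4·-719 + -2·-197 + 4·-51 + -3·-12 = -2650
  a_9 = 4·-2650 + -2·-719 + 4·-197 + -3·-51 = -9797
  a_10 = 4·-9797 + -2·-2650 + 4·-719 + -3·-197 = -36173
  a_11 = 4·-36173 + -2·-9797 + 4·-2650 + -3·-719 = -133541
  a_12 = 4·-133541 + -2·-36173 + 4·-9797 + -3·-2650 = -493056
  a_13 = 4·-493056 + -2·-133541 + 4·-36173 + -3·-9797 = -1820443

4,-2,4,-3 ; -1820443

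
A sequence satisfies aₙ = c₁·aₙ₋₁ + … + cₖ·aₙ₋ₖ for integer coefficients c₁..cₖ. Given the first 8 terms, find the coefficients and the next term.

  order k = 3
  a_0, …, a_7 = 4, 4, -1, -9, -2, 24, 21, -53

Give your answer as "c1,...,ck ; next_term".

  a_3 = 1·-1 + -3·4 + 1·4 = -9
  a_4 = 1·-9 + -3·-1 + 1·4 = -2
  a_5 = 1·-2 + -3·-9 + 1·-1 = 24
  a_6 = 1·24 + -3·-2 + 1·-9 = 21
  a_7 = 1·21 + -3·24 + 1·-2 = -53
  a_8 = 1·-53 + -3·21 + 1·24 = -92

1,-3,1 ; -92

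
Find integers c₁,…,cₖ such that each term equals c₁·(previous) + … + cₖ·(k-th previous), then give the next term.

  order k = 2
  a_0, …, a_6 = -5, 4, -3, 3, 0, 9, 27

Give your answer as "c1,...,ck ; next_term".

  a_2 = 3·4 + 3·-5 = -3
  a_3 = 3·-3 + 3·4 = 3
  a_4 = 3·3 + 3·-3 = 0
  a_5 = 3·0 + 3·3 = 9
  a_6 = 3·9 + 3·0 = 27
  a_7 = 3·27 + 3·9 = 108

3,3 ; 108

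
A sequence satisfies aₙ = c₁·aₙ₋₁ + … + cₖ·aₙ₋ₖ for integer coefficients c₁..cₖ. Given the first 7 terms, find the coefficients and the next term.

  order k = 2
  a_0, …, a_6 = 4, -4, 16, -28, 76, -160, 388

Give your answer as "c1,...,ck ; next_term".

-1,3 ; -868

  a_2 = -1·-4 + 3·4 = 16
  a_3 = -1·16 + 3·-4 = -28
  a_4 = -1·-28 + 3·16 = 76
  a_5 = -1·76 + 3·-28 = -160
  a_6 = -1·-160 + 3·76 = 388
  a_7 = -1·388 + 3·-160 = -868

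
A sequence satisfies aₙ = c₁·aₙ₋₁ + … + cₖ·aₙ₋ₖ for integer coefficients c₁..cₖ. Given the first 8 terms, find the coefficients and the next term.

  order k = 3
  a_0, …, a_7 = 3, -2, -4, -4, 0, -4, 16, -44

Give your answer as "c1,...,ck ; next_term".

-2,3,-2 ; 144

  a_3 = -2·-4 + 3·-2 + -2·3 = -4
  a_4 = -2·-4 + 3·-4 + -2·-2 = 0
  a_5 = -2·0 + 3·-4 + -2·-4 = -4
  a_6 = -2·-4 + 3·0 + -2·-4 = 16
  a_7 = -2·16 + 3·-4 + -2·0 = -44
  a_8 = -2·-44 + 3·16 + -2·-4 = 144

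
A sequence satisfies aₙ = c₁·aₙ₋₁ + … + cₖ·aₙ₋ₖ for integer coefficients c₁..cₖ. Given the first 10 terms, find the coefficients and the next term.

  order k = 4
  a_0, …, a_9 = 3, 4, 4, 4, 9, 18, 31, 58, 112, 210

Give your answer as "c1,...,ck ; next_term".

  a_4 = 2·4 + -1·4 + 2·4 + -1·3 = 9
  a_5 = 2·9 + -1·4 + 2·4 + -1·4 = 18
  a_6 = 2·18 + -1·9 + 2·4 + -1·4 = 31
  a_7 = 2·31 + -1·18 + 2·9 + -1·4 = 58
  a_8 = 2·58 + -1·31 + 2·18 + -1·9 = 112
  a_9 = 2·112 + -1·58 + 2·31 + -1·18 = 210
  a_10 = 2·210 + -1·112 + 2·58 + -1·31 = 393

2,-1,2,-1 ; 393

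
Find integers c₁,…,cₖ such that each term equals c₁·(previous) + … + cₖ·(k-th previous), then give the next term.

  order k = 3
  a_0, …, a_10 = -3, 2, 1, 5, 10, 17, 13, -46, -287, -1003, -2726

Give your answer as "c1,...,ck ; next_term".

  a_3 = 4·1 + -4·2 + -3·-3 = 5
  a_4 = 4·5 + -4·1 + -3·2 = 10
  a_5 = 4·10 + -4·5 + -3·1 = 17
  a_6 = 4·17 + -4·10 + -3·5 = 13
  a_7 = 4·13 + -4·17 + -3·10 = -46
  a_8 = 4·-46 + -4·13 + -3·17 = -287
  a_9 = 4·-287 + -4·-46 + -3·13 = -1003
  a_10 = 4·-1003 + -4·-287 + -3·-46 = -2726
  a_11 = 4·-2726 + -4·-1003 + -3·-287 = -6031

4,-4,-3 ; -6031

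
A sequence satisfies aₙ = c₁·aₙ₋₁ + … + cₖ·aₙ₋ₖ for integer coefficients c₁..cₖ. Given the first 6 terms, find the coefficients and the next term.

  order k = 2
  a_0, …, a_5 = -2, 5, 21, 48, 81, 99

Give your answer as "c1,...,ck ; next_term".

3,-3 ; 54

  a_2 = 3·5 + -3·-2 = 21
  a_3 = 3·21 + -3·5 = 48
  a_4 = 3·48 + -3·21 = 81
  a_5 = 3·81 + -3·48 = 99
  a_6 = 3·99 + -3·81 = 54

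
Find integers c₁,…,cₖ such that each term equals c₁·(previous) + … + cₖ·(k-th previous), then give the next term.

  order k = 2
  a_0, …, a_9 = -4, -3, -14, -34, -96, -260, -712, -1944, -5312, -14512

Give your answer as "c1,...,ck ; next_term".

  a_2 = 2·-3 + 2·-4 = -14
  a_3 = 2·-14 + 2·-3 = -34
  a_4 = 2·-34 + 2·-14 = -96
  a_5 = 2·-96 + 2·-34 = -260
  a_6 = 2·-260 + 2·-96 = -712
  a_7 = 2·-712 + 2·-260 = -1944
  a_8 = 2·-1944 + 2·-712 = -5312
  a_9 = 2·-5312 + 2·-1944 = -14512
  a_10 = 2·-14512 + 2·-5312 = -39648

2,2 ; -39648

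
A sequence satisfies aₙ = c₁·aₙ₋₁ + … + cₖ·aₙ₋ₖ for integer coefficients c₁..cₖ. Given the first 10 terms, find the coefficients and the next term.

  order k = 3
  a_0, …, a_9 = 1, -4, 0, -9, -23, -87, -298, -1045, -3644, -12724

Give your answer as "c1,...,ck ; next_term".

  a_3 = 3·0 + 2·-4 + -1·1 = -9
  a_4 = 3·-9 + 2·0 + -1·-4 = -23
  a_5 = 3·-23 + 2·-9 + -1·0 = -87
  a_6 = 3·-87 + 2·-23 + -1·-9 = -298
  a_7 = 3·-298 + 2·-87 + -1·-23 = -1045
  a_8 = 3·-1045 + 2·-298 + -1·-87 = -3644
  a_9 = 3·-3644 + 2·-1045 + -1·-298 = -12724
  a_10 = 3·-12724 + 2·-3644 + -1·-1045 = -44415

3,2,-1 ; -44415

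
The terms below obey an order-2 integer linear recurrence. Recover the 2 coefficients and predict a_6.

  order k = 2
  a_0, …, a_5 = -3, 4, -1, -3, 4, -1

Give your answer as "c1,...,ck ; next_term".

-1,-1 ; -3

  a_2 = -1·4 + -1·-3 = -1
  a_3 = -1·-1 + -1·4 = -3
  a_4 = -1·-3 + -1·-1 = 4
  a_5 = -1·4 + -1·-3 = -1
  a_6 = -1·-1 + -1·4 = -3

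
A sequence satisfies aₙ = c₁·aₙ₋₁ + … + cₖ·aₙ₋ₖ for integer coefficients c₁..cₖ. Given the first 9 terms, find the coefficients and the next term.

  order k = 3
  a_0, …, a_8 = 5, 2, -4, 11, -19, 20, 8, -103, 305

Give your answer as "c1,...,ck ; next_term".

-3,-3,1 ; -598

  a_3 = -3·-4 + -3·2 + 1·5 = 11
  a_4 = -3·11 + -3·-4 + 1·2 = -19
  a_5 = -3·-19 + -3·11 + 1·-4 = 20
  a_6 = -3·20 + -3·-19 + 1·11 = 8
  a_7 = -3·8 + -3·20 + 1·-19 = -103
  a_8 = -3·-103 + -3·8 + 1·20 = 305
  a_9 = -3·305 + -3·-103 + 1·8 = -598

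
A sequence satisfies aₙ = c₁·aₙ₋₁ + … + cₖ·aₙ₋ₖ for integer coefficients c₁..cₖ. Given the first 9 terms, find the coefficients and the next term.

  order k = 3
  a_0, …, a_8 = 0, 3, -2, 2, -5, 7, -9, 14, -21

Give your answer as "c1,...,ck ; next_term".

  a_3 = -1·-2 + 0·3 + -1·0 = 2
  a_4 = -1·2 + 0·-2 + -1·3 = -5
  a_5 = -1·-5 + 0·2 + -1·-2 = 7
  a_6 = -1·7 + 0·-5 + -1·2 = -9
  a_7 = -1·-9 + 0·7 + -1·-5 = 14
  a_8 = -1·14 + 0·-9 + -1·7 = -21
  a_9 = -1·-21 + 0·14 + -1·-9 = 30

-1,0,-1 ; 30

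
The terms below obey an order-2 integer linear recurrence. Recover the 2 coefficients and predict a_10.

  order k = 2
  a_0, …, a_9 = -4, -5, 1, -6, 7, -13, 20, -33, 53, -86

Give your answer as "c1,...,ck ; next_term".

-1,1 ; 139

  a_2 = -1·-5 + 1·-4 = 1
  a_3 = -1·1 + 1·-5 = -6
  a_4 = -1·-6 + 1·1 = 7
  a_5 = -1·7 + 1·-6 = -13
  a_6 = -1·-13 + 1·7 = 20
  a_7 = -1·20 + 1·-13 = -33
  a_8 = -1·-33 + 1·20 = 53
  a_9 = -1·53 + 1·-33 = -86
  a_10 = -1·-86 + 1·53 = 139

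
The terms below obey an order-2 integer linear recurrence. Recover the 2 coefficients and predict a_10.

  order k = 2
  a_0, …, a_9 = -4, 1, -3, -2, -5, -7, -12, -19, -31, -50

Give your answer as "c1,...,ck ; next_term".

1,1 ; -81

  a_2 = 1·1 + 1·-4 = -3
  a_3 = 1·-3 + 1·1 = -2
  a_4 = 1·-2 + 1·-3 = -5
  a_5 = 1·-5 + 1·-2 = -7
  a_6 = 1·-7 + 1·-5 = -12
  a_7 = 1·-12 + 1·-7 = -19
  a_8 = 1·-19 + 1·-12 = -31
  a_9 = 1·-31 + 1·-19 = -50
  a_10 = 1·-50 + 1·-31 = -81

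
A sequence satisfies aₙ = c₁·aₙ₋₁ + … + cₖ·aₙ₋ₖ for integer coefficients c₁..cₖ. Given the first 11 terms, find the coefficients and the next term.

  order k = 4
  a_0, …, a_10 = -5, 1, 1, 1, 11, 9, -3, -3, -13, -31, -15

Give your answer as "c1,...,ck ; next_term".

1,-1,1,-2 ; 9

  a_4 = 1·1 + -1·1 + 1·1 + -2·-5 = 11
  a_5 = 1·11 + -1·1 + 1·1 + -2·1 = 9
  a_6 = 1·9 + -1·11 + 1·1 + -2·1 = -3
  a_7 = 1·-3 + -1·9 + 1·11 + -2·1 = -3
  a_8 = 1·-3 + -1·-3 + 1·9 + -2·11 = -13
  a_9 = 1·-13 + -1·-3 + 1·-3 + -2·9 = -31
  a_10 = 1·-31 + -1·-13 + 1·-3 + -2·-3 = -15
  a_11 = 1·-15 + -1·-31 + 1·-13 + -2·-3 = 9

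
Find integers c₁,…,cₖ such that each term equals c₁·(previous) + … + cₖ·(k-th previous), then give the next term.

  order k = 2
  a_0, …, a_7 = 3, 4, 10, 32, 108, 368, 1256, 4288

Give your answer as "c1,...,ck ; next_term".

  a_2 = 4·4 + -2·3 = 10
  a_3 = 4·10 + -2·4 = 32
  a_4 = 4·32 + -2·10 = 108
  a_5 = 4·108 + -2·32 = 368
  a_6 = 4·368 + -2·108 = 1256
  a_7 = 4·1256 + -2·368 = 4288
  a_8 = 4·4288 + -2·1256 = 14640

4,-2 ; 14640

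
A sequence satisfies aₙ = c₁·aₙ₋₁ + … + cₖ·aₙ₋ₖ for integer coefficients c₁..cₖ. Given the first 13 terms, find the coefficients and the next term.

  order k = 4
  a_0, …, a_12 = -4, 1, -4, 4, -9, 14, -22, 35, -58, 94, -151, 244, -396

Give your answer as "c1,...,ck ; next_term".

  a_4 = -1·4 + 0·-4 + -1·1 + 1·-4 = -9
  a_5 = -1·-9 + 0·4 + -1·-4 + 1·1 = 14
  a_6 = -1·14 + 0·-9 + -1·4 + 1·-4 = -22
  a_7 = -1·-22 + 0·14 + -1·-9 + 1·4 = 35
  a_8 = -1·35 + 0·-22 + -1·14 + 1·-9 = -58
  a_9 = -1·-58 + 0·35 + -1·-22 + 1·14 = 94
  a_10 = -1·94 + 0·-58 + -1·35 + 1·-22 = -151
  a_11 = -1·-151 + 0·94 + -1·-58 + 1·35 = 244
  a_12 = -1·244 + 0·-151 + -1·94 + 1·-58 = -396
  a_13 = -1·-396 + 0·244 + -1·-151 + 1·94 = 641

-1,0,-1,1 ; 641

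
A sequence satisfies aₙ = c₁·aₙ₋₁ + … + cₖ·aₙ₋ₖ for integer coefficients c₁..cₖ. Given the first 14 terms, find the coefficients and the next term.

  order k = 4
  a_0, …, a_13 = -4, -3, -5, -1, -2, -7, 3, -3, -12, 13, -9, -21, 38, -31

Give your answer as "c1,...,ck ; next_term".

0,0,2,-1 ; -33

  a_4 = 0·-1 + 0·-5 + 2·-3 + -1·-4 = -2
  a_5 = 0·-2 + 0·-1 + 2·-5 + -1·-3 = -7
  a_6 = 0·-7 + 0·-2 + 2·-1 + -1·-5 = 3
  a_7 = 0·3 + 0·-7 + 2·-2 + -1·-1 = -3
  a_8 = 0·-3 + 0·3 + 2·-7 + -1·-2 = -12
  a_9 = 0·-12 + 0·-3 + 2·3 + -1·-7 = 13
  a_10 = 0·13 + 0·-12 + 2·-3 + -1·3 = -9
  a_11 = 0·-9 + 0·13 + 2·-12 + -1·-3 = -21
  a_12 = 0·-21 + 0·-9 + 2·13 + -1·-12 = 38
  a_13 = 0·38 + 0·-21 + 2·-9 + -1·13 = -31
  a_14 = 0·-31 + 0·38 + 2·-21 + -1·-9 = -33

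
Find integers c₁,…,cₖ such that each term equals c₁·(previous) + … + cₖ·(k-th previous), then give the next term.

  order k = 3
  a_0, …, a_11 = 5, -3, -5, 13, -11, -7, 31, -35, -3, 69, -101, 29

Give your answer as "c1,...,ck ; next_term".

  a_3 = -1·-5 + -1·-3 + 1·5 = 13
  a_4 = -1·13 + -1·-5 + 1·-3 = -11
  a_5 = -1·-11 + -1·13 + 1·-5 = -7
  a_6 = -1·-7 + -1·-11 + 1·13 = 31
  a_7 = -1·31 + -1·-7 + 1·-11 = -35
  a_8 = -1·-35 + -1·31 + 1·-7 = -3
  a_9 = -1·-3 + -1·-35 + 1·31 = 69
  a_10 = -1·69 + -1·-3 + 1·-35 = -101
  a_11 = -1·-101 + -1·69 + 1·-3 = 29
  a_12 = -1·29 + -1·-101 + 1·69 = 141

-1,-1,1 ; 141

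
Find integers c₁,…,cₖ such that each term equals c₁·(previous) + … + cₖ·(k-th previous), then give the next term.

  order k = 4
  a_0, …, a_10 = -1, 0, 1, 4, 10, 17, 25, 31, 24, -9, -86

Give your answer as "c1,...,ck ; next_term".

  a_4 = 2·4 + -1·1 + 1·0 + -3·-1 = 10
  a_5 = 2·10 + -1·4 + 1·1 + -3·0 = 17
  a_6 = 2·17 + -1·10 + 1·4 + -3·1 = 25
  a_7 = 2·25 + -1·17 + 1·10 + -3·4 = 31
  a_8 = 2·31 + -1·25 + 1·17 + -3·10 = 24
  a_9 = 2·24 + -1·31 + 1·25 + -3·17 = -9
  a_10 = 2·-9 + -1·24 + 1·31 + -3·25 = -86
  a_11 = 2·-86 + -1·-9 + 1·24 + -3·31 = -232

2,-1,1,-3 ; -232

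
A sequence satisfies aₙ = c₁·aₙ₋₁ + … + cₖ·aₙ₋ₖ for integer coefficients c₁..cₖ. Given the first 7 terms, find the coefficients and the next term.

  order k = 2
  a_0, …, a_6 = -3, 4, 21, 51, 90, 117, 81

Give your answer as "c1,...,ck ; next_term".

  a_2 = 3·4 + -3·-3 = 21
  a_3 = 3·21 + -3·4 = 51
  a_4 = 3·51 + -3·21 = 90
  a_5 = 3·90 + -3·51 = 117
  a_6 = 3·117 + -3·90 = 81
  a_7 = 3·81 + -3·117 = -108

3,-3 ; -108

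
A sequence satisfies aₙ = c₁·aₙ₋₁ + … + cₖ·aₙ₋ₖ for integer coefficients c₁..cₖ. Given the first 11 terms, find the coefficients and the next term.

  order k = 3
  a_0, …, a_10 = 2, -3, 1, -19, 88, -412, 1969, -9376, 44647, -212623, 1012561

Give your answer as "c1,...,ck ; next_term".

-4,3,-3 ; -4822054

  a_3 = -4·1 + 3·-3 + -3·2 = -19
  a_4 = -4·-19 + 3·1 + -3·-3 = 88
  a_5 = -4·88 + 3·-19 + -3·1 = -412
  a_6 = -4·-412 + 3·88 + -3·-19 = 1969
  a_7 = -4·1969 + 3·-412 + -3·88 = -9376
  a_8 = -4·-9376 + 3·1969 + -3·-412 = 44647
  a_9 = -4·44647 + 3·-9376 + -3·1969 = -212623
  a_10 = -4·-212623 + 3·44647 + -3·-9376 = 1012561
  a_11 = -4·1012561 + 3·-212623 + -3·44647 = -4822054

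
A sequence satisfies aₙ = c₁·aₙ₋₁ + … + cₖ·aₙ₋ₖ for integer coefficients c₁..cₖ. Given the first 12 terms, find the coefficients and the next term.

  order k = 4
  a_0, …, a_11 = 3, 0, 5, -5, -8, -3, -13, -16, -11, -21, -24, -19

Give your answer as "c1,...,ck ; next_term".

  a_4 = 1·-5 + 0·5 + 1·0 + -1·3 = -8
  a_5 = 1·-8 + 0·-5 + 1·5 + -1·0 = -3
  a_6 = 1·-3 + 0·-8 + 1·-5 + -1·5 = -13
  a_7 = 1·-13 + 0·-3 + 1·-8 + -1·-5 = -16
  a_8 = 1·-16 + 0·-13 + 1·-3 + -1·-8 = -11
  a_9 = 1·-11 + 0·-16 + 1·-13 + -1·-3 = -21
  a_10 = 1·-21 + 0·-11 + 1·-16 + -1·-13 = -24
  a_11 = 1·-24 + 0·-21 + 1·-11 + -1·-16 = -19
  a_12 = 1·-19 + 0·-24 + 1·-21 + -1·-11 = -29

1,0,1,-1 ; -29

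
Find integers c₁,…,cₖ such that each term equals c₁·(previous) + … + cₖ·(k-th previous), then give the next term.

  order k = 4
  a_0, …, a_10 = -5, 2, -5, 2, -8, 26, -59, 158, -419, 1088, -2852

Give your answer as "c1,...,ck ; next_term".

-2,1,-2,-1 ; 7472

  a_4 = -2·2 + 1·-5 + -2·2 + -1·-5 = -8
  a_5 = -2·-8 + 1·2 + -2·-5 + -1·2 = 26
  a_6 = -2·26 + 1·-8 + -2·2 + -1·-5 = -59
  a_7 = -2·-59 + 1·26 + -2·-8 + -1·2 = 158
  a_8 = -2·158 + 1·-59 + -2·26 + -1·-8 = -419
  a_9 = -2·-419 + 1·158 + -2·-59 + -1·26 = 1088
  a_10 = -2·1088 + 1·-419 + -2·158 + -1·-59 = -2852
  a_11 = -2·-2852 + 1·1088 + -2·-419 + -1·158 = 7472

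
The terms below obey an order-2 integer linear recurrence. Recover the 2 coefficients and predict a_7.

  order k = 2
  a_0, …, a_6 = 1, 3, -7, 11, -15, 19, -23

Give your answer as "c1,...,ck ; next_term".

-2,-1 ; 27

  a_2 = -2·3 + -1·1 = -7
  a_3 = -2·-7 + -1·3 = 11
  a_4 = -2·11 + -1·-7 = -15
  a_5 = -2·-15 + -1·11 = 19
  a_6 = -2·19 + -1·-15 = -23
  a_7 = -2·-23 + -1·19 = 27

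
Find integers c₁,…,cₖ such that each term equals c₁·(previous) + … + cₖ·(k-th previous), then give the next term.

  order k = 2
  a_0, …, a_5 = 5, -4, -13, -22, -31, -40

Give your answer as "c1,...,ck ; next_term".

2,-1 ; -49

  a_2 = 2·-4 + -1·5 = -13
  a_3 = 2·-13 + -1·-4 = -22
  a_4 = 2·-22 + -1·-13 = -31
  a_5 = 2·-31 + -1·-22 = -40
  a_6 = 2·-40 + -1·-31 = -49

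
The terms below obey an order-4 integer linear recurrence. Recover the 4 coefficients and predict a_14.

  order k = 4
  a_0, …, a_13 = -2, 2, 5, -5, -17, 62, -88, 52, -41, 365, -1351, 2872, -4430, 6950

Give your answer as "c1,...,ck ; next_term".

-3,-4,-3,3 ; -15799

  a_4 = -3·-5 + -4·5 + -3·2 + 3·-2 = -17
  a_5 = -3·-17 + -4·-5 + -3·5 + 3·2 = 62
  a_6 = -3·62 + -4·-17 + -3·-5 + 3·5 = -88
  a_7 = -3·-88 + -4·62 + -3·-17 + 3·-5 = 52
  a_8 = -3·52 + -4·-88 + -3·62 + 3·-17 = -41
  a_9 = -3·-41 + -4·52 + -3·-88 + 3·62 = 365
  a_10 = -3·365 + -4·-41 + -3·52 + 3·-88 = -1351
  a_11 = -3·-1351 + -4·365 + -3·-41 + 3·52 = 2872
  a_12 = -3·2872 + -4·-1351 + -3·365 + 3·-41 = -4430
  a_13 = -3·-4430 + -4·2872 + -3·-1351 + 3·365 = 6950
  a_14 = -3·6950 + -4·-4430 + -3·2872 + 3·-1351 = -15799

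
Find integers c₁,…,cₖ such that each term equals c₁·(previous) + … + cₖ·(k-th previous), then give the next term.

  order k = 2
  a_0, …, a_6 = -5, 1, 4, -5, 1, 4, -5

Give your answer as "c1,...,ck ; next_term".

-1,-1 ; 1

  a_2 = -1·1 + -1·-5 = 4
  a_3 = -1·4 + -1·1 = -5
  a_4 = -1·-5 + -1·4 = 1
  a_5 = -1·1 + -1·-5 = 4
  a_6 = -1·4 + -1·1 = -5
  a_7 = -1·-5 + -1·4 = 1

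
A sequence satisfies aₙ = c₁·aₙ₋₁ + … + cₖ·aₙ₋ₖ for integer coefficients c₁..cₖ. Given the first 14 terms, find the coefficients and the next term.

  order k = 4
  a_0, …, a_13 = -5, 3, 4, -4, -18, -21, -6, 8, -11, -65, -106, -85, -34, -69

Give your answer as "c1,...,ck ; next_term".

2,-2,1,1 ; -261

  a_4 = 2·-4 + -2·4 + 1·3 + 1·-5 = -18
  a_5 = 2·-18 + -2·-4 + 1·4 + 1·3 = -21
  a_6 = 2·-21 + -2·-18 + 1·-4 + 1·4 = -6
  a_7 = 2·-6 + -2·-21 + 1·-18 + 1·-4 = 8
  a_8 = 2·8 + -2·-6 + 1·-21 + 1·-18 = -11
  a_9 = 2·-11 + -2·8 + 1·-6 + 1·-21 = -65
  a_10 = 2·-65 + -2·-11 + 1·8 + 1·-6 = -106
  a_11 = 2·-106 + -2·-65 + 1·-11 + 1·8 = -85
  a_12 = 2·-85 + -2·-106 + 1·-65 + 1·-11 = -34
  a_13 = 2·-34 + -2·-85 + 1·-106 + 1·-65 = -69
  a_14 = 2·-69 + -2·-34 + 1·-85 + 1·-106 = -261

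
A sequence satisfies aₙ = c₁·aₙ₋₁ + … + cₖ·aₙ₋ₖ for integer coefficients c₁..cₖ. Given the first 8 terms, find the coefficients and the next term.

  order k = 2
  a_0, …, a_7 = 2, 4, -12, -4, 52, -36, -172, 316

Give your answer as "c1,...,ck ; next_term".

-1,-4 ; 372

  a_2 = -1·4 + -4·2 = -12
  a_3 = -1·-12 + -4·4 = -4
  a_4 = -1·-4 + -4·-12 = 52
  a_5 = -1·52 + -4·-4 = -36
  a_6 = -1·-36 + -4·52 = -172
  a_7 = -1·-172 + -4·-36 = 316
  a_8 = -1·316 + -4·-172 = 372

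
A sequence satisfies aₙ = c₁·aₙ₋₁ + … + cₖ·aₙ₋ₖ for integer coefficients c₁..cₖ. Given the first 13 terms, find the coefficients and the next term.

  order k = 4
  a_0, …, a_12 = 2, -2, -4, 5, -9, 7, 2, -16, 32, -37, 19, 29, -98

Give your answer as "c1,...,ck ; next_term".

-1,0,1,-1 ; 154

  a_4 = -1·5 + 0·-4 + 1·-2 + -1·2 = -9
  a_5 = -1·-9 + 0·5 + 1·-4 + -1·-2 = 7
  a_6 = -1·7 + 0·-9 + 1·5 + -1·-4 = 2
  a_7 = -1·2 + 0·7 + 1·-9 + -1·5 = -16
  a_8 = -1·-16 + 0·2 + 1·7 + -1·-9 = 32
  a_9 = -1·32 + 0·-16 + 1·2 + -1·7 = -37
  a_10 = -1·-37 + 0·32 + 1·-16 + -1·2 = 19
  a_11 = -1·19 + 0·-37 + 1·32 + -1·-16 = 29
  a_12 = -1·29 + 0·19 + 1·-37 + -1·32 = -98
  a_13 = -1·-98 + 0·29 + 1·19 + -1·-37 = 154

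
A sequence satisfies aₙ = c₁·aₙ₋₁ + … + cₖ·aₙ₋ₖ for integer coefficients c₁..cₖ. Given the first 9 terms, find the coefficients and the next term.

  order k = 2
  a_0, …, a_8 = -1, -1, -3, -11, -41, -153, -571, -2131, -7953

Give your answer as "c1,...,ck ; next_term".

4,-1 ; -29681

  a_2 = 4·-1 + -1·-1 = -3
  a_3 = 4·-3 + -1·-1 = -11
  a_4 = 4·-11 + -1·-3 = -41
  a_5 = 4·-41 + -1·-11 = -153
  a_6 = 4·-153 + -1·-41 = -571
  a_7 = 4·-571 + -1·-153 = -2131
  a_8 = 4·-2131 + -1·-571 = -7953
  a_9 = 4·-7953 + -1·-2131 = -29681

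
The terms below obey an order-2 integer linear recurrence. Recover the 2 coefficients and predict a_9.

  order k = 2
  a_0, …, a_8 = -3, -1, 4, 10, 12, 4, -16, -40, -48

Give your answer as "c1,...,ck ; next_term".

2,-2 ; -16

  a_2 = 2·-1 + -2·-3 = 4
  a_3 = 2·4 + -2·-1 = 10
  a_4 = 2·10 + -2·4 = 12
  a_5 = 2·12 + -2·10 = 4
  a_6 = 2·4 + -2·12 = -16
  a_7 = 2·-16 + -2·4 = -40
  a_8 = 2·-40 + -2·-16 = -48
  a_9 = 2·-48 + -2·-40 = -16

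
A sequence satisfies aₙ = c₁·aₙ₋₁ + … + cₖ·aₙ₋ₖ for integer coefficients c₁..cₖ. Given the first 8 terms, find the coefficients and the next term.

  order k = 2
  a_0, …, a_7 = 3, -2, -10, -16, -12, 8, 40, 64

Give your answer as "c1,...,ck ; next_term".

2,-2 ; 48

  a_2 = 2·-2 + -2·3 = -10
  a_3 = 2·-10 + -2·-2 = -16
  a_4 = 2·-16 + -2·-10 = -12
  a_5 = 2·-12 + -2·-16 = 8
  a_6 = 2·8 + -2·-12 = 40
  a_7 = 2·40 + -2·8 = 64
  a_8 = 2·64 + -2·40 = 48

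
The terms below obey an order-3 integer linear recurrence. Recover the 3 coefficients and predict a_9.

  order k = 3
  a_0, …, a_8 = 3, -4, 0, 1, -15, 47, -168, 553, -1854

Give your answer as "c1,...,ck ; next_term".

-3,2,3 ; 6164

  a_3 = -3·0 + 2·-4 + 3·3 = 1
  a_4 = -3·1 + 2·0 + 3·-4 = -15
  a_5 = -3·-15 + 2·1 + 3·0 = 47
  a_6 = -3·47 + 2·-15 + 3·1 = -168
  a_7 = -3·-168 + 2·47 + 3·-15 = 553
  a_8 = -3·553 + 2·-168 + 3·47 = -1854
  a_9 = -3·-1854 + 2·553 + 3·-168 = 6164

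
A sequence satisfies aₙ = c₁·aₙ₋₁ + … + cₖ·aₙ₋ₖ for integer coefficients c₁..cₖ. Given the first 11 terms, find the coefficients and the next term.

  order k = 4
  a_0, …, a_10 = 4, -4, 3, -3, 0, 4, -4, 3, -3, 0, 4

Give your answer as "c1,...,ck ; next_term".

  a_4 = -1·-3 + -1·3 + -1·-4 + -1·4 = 0
  a_5 = -1·0 + -1·-3 + -1·3 + -1·-4 = 4
  a_6 = -1·4 + -1·0 + -1·-3 + -1·3 = -4
  a_7 = -1·-4 + -1·4 + -1·0 + -1·-3 = 3
  a_8 = -1·3 + -1·-4 + -1·4 + -1·0 = -3
  a_9 = -1·-3 + -1·3 + -1·-4 + -1·4 = 0
  a_10 = -1·0 + -1·-3 + -1·3 + -1·-4 = 4
  a_11 = -1·4 + -1·0 + -1·-3 + -1·3 = -4

-1,-1,-1,-1 ; -4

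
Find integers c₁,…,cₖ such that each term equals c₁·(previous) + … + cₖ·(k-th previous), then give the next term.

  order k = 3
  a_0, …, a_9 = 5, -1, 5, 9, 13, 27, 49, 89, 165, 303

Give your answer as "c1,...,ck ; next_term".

1,1,1 ; 557

  a_3 = 1·5 + 1·-1 + 1·5 = 9
  a_4 = 1·9 + 1·5 + 1·-1 = 13
  a_5 = 1·13 + 1·9 + 1·5 = 27
  a_6 = 1·27 + 1·13 + 1·9 = 49
  a_7 = 1·49 + 1·27 + 1·13 = 89
  a_8 = 1·89 + 1·49 + 1·27 = 165
  a_9 = 1·165 + 1·89 + 1·49 = 303
  a_10 = 1·303 + 1·165 + 1·89 = 557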